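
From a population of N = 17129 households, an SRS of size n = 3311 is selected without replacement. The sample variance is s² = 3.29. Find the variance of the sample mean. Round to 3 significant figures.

Under SRS without replacement, Var(ȳ) = (1 − f)·s²/n with f = n/N = 3311/17129 = 0.19329792.
Var(ȳ) = (1 − 0.19329792)·3.29/3311 = 0.80670208·9.9365751 × 10^-4 = 8.0158558 × 10^-4.

8.02 × 10^-4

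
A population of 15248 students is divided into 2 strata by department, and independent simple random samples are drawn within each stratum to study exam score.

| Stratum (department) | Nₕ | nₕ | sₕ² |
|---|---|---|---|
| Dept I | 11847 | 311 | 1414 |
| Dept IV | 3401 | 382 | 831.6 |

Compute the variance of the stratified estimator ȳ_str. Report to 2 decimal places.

Var(ȳ_str) = Σₕ Wₕ²(1 − fₕ)sₕ²/nₕ with Wₕ = Nₕ/N, N = 15248.
Dept I: Wₕ = 0.77695435; term = 0.77695435²·(1 − 0.02625137)·1414/311 = 2.6725565.
Dept IV: Wₕ = 0.22304565; term = 0.22304565²·(1 − 0.11231991)·831.6/382 = 0.096138003.
Sum = 2.7686945.

2.77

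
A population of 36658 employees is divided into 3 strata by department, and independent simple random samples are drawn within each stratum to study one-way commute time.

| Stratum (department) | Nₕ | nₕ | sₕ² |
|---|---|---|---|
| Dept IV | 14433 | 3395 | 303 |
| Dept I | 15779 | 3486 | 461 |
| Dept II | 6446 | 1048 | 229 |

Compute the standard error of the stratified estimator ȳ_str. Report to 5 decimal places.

0.18796

Var(ȳ_str) = Σₕ Wₕ²(1 − fₕ)sₕ²/nₕ with Wₕ = Nₕ/N, N = 36658.
Dept IV: Wₕ = 0.39372033; term = 0.39372033²·(1 − 0.23522483)·303/3395 = 0.010580649.
Dept I: Wₕ = 0.43043810; term = 0.43043810²·(1 − 0.22092655)·461/3486 = 0.019088569.
Dept II: Wₕ = 0.17584156; term = 0.17584156²·(1 − 0.16258145)·229/1048 = 0.0056579597.
Sum = 0.035327178.
SE = √(0.035327178) = 0.18796.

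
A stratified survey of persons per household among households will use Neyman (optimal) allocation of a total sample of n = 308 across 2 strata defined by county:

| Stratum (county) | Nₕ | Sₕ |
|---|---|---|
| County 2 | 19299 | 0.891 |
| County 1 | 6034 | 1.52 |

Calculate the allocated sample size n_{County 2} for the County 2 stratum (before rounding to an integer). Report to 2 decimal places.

200.86

Neyman allocation: nₕ = n·NₕSₕ / Σⱼ NⱼSⱼ.
Σ NⱼSⱼ = 19299·0.891 + 6034·1.52 = 26367.089.
n_{County 2} = 308·19299·0.891 / 26367.089 = 200.86.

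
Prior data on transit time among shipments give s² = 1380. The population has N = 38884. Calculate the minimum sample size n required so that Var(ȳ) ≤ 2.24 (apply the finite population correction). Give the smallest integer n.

607

Without fpc, n₀ = s²/D = 1380/2.24 = 616.0714.
With fpc, (1 − n/N)·s²/n ≤ D requires n ≥ n₀/(1 + n₀/N) = 616.0714/(1 + 616.0714/38884) = 606.4627.
Rounding up, n = 607.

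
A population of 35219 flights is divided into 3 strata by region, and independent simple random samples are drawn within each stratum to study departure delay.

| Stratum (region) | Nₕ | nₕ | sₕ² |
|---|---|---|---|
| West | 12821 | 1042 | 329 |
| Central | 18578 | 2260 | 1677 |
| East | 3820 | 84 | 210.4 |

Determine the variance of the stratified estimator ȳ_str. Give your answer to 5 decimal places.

Var(ȳ_str) = Σₕ Wₕ²(1 − fₕ)sₕ²/nₕ with Wₕ = Nₕ/N, N = 35219.
West: Wₕ = 0.36403646; term = 0.36403646²·(1 − 0.08127291)·329/1042 = 0.038441866.
Central: Wₕ = 0.52749936; term = 0.52749936²·(1 − 0.12164926)·1677/2260 = 0.1813579.
East: Wₕ = 0.10846418; term = 0.10846418²·(1 − 0.02198953)·210.4/84 = 0.028819248.
Sum = 0.24861901.

0.24862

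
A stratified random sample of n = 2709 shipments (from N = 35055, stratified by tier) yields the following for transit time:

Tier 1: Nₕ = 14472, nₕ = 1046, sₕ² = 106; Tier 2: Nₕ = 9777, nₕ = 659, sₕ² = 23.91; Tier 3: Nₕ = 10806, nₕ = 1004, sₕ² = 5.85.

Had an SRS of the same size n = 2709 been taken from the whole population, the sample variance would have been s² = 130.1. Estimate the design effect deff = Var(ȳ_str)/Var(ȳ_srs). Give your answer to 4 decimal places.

Var(ȳ_str) = Σ Wₕ²(1−fₕ)sₕ²/nₕ with Wₕ = Nₕ/35055:
  Tier 1: (14472/35055)²·(1−1046/14472)·106/1046 = 0.016023207
  Tier 2: (9777/35055)²·(1−659/9777)·23.91/659 = 0.002632082
  Tier 3: (10806/35055)²·(1−1004/10806)·5.85/1004 = 5.022291 × 10^-4
  → Var(ȳ_str) = 0.019157518.
Var(ȳ_srs) = (1 − 2709/35055)·130.1/2709 = 0.044313791.
deff = 0.019157518 / 0.044313791 = 0.4323.

0.4323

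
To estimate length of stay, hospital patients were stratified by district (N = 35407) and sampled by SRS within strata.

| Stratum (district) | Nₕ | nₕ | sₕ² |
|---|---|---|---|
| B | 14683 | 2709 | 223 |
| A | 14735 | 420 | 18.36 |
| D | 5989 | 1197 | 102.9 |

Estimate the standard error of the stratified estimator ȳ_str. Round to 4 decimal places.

Var(ȳ_str) = Σₕ Wₕ²(1 − fₕ)sₕ²/nₕ with Wₕ = Nₕ/N, N = 35407.
B: Wₕ = 0.41469201; term = 0.41469201²·(1 − 0.18449908)·223/2709 = 0.011544408.
A: Wₕ = 0.41616065; term = 0.41616065²·(1 − 0.02850356)·18.36/420 = 0.0073550667.
D: Wₕ = 0.16914734; term = 0.16914734²·(1 − 0.19986642)·102.9/1197 = 0.0019679501.
Sum = 0.020867425.
SE = √(0.020867425) = 0.1445.

0.1445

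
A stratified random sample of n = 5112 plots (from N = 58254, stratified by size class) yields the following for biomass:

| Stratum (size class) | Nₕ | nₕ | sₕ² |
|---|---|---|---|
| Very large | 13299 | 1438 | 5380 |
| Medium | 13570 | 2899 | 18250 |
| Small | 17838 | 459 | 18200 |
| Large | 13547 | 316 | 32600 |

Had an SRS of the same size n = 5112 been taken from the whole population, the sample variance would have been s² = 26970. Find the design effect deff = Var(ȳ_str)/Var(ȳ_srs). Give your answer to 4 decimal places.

1.9767

Var(ȳ_str) = Σ Wₕ²(1−fₕ)sₕ²/nₕ with Wₕ = Nₕ/58254:
  Very large: (13299/58254)²·(1−1438/13299)·5380/1438 = 0.17390504
  Medium: (13570/58254)²·(1−2899/13570)·18250/2899 = 0.26862605
  Small: (17838/58254)²·(1−459/17838)·18200/459 = 3.6222477
  Large: (13547/58254)²·(1−316/13547)·32600/316 = 5.448975
  → Var(ȳ_str) = 9.5137538.
Var(ȳ_srs) = (1 − 5112/58254)·26970/5112 = 4.8128491.
deff = 9.5137538 / 4.8128491 = 1.9767.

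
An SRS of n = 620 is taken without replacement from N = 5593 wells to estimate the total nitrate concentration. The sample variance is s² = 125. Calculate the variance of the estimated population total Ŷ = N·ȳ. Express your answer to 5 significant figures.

5.6077 × 10^6

Var(Ŷ) = N²·Var(ȳ) = N²·(1 − n/N)·s²/n.
f = 620/5593 = 0.11085285; Var(ȳ) = 0.88914715·125/620 = 0.17926354.
Var(Ŷ) = 5593² · 0.17926354 = 5.6076591 × 10^6.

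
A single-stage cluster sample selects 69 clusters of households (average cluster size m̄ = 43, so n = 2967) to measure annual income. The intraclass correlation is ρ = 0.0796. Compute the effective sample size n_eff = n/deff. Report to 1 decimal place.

683.1

deff = 1 + (43 − 1)·0.0796 = 1 + 3.3432 = 4.3432.
n_eff = 2967 / 4.3432 = 683.1.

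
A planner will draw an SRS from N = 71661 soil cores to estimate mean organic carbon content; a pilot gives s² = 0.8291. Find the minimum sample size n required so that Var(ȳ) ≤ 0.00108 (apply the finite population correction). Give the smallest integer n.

760

Without fpc, n₀ = s²/D = 0.8291/0.00108 = 767.6852.
With fpc, (1 − n/N)·s²/n ≤ D requires n ≥ n₀/(1 + n₀/N) = 767.6852/(1 + 767.6852/71661) = 759.5484.
Rounding up, n = 760.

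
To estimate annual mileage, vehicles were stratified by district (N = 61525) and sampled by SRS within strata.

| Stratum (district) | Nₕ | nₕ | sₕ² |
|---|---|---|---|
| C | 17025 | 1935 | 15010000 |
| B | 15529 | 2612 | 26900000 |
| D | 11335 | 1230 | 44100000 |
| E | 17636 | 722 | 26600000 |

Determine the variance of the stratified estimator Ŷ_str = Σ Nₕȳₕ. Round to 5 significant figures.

Var(Ŷ_str) = Σₕ Nₕ²(1 − fₕ)sₕ²/nₕ.
C: 17025²·(1 − 1935/17025)·15010000/1935 = 1.9928568 × 10^12.
B: 15529²·(1 − 2612/15529)·26900000/2612 = 2.0657809 × 10^12.
D: 11335²·(1 − 1230/11335)·44100000/1230 = 4.1066843 × 10^12.
E: 17636²·(1 − 722/17636)·26600000/722 = 1.0989827 × 10^13.
Sum = 1.9155149 × 10^13.

1.9155 × 10^13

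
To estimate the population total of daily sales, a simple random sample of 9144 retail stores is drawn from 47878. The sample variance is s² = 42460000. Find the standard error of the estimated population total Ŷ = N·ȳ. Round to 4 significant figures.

Var(Ŷ) = N²·Var(ȳ) = N²·(1 − n/N)·s²/n.
f = 9144/47878 = 0.19098542; Var(ȳ) = 0.80901458·42460000/9144 = 3756.6447.
Var(Ŷ) = 47878² · 3756.6447 = 8.6113675 × 10^12.
SE(Ŷ) = √(8.6113675 × 10^12) = 2.935 × 10^6.

2.935 × 10^6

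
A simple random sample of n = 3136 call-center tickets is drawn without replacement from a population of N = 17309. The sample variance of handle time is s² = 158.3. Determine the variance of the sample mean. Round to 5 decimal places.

0.04133

Under SRS without replacement, Var(ȳ) = (1 − f)·s²/n with f = n/N = 3136/17309 = 0.18117742.
Var(ȳ) = (1 − 0.18117742)·158.3/3136 = 0.81882258·0.050478316 = 0.041332785.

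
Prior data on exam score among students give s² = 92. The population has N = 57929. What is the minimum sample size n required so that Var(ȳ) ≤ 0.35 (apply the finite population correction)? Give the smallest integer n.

262

Without fpc, n₀ = s²/D = 92/0.35 = 262.8571.
With fpc, (1 − n/N)·s²/n ≤ D requires n ≥ n₀/(1 + n₀/N) = 262.8571/(1 + 262.8571/57929) = 261.6698.
Rounding up, n = 262.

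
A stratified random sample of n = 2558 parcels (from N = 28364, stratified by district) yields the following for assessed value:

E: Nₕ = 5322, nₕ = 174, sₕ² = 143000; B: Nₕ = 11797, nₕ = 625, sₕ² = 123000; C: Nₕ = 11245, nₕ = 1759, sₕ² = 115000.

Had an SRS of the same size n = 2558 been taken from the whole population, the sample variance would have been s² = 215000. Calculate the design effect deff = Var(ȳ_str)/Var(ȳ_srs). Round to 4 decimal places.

Var(ȳ_str) = Σ Wₕ²(1−fₕ)sₕ²/nₕ with Wₕ = Nₕ/28364:
  E: (5322/28364)²·(1−174/5322)·143000/174 = 27.987573
  B: (11797/28364)²·(1−625/11797)·123000/625 = 32.239823
  C: (11245/28364)²·(1−1759/11245)·115000/1759 = 8.6684137
  → Var(ȳ_str) = 68.89581.
Var(ȳ_srs) = (1 − 2558/28364)·215000/2558 = 76.470008.
deff = 68.89581 / 76.470008 = 0.9010.

0.9010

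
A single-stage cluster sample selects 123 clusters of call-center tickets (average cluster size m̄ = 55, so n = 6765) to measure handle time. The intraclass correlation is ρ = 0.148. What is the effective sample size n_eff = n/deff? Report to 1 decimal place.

deff = 1 + (55 − 1)·0.148 = 1 + 7.992 = 8.992.
n_eff = 6765 / 8.992 = 752.3.

752.3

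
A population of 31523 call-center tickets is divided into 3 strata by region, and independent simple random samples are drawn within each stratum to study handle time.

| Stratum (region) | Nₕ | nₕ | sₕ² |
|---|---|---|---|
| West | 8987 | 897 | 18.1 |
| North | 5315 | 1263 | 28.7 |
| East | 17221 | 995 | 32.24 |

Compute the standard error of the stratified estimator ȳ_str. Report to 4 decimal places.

0.1053

Var(ȳ_str) = Σₕ Wₕ²(1 − fₕ)sₕ²/nₕ with Wₕ = Nₕ/N, N = 31523.
West: Wₕ = 0.28509342; term = 0.28509342²·(1 − 0.09981084)·18.1/897 = 0.0014763669.
North: Wₕ = 0.16860705; term = 0.16860705²·(1 − 0.23762935)·28.7/1263 = 4.9248858 × 10^-4.
East: Wₕ = 0.54629953; term = 0.54629953²·(1 − 0.05777829)·32.24/995 = 0.0091114334.
Sum = 0.011080289.
SE = √(0.011080289) = 0.1053.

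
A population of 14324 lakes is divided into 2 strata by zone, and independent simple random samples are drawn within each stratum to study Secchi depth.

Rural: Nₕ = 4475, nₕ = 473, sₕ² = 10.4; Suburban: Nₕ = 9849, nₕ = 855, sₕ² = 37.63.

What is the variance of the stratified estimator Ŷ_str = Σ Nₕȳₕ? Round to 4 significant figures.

Var(Ŷ_str) = Σₕ Nₕ²(1 − fₕ)sₕ²/nₕ.
Rural: 4475²·(1 − 473/4475)·10.4/473 = 393769.73.
Suburban: 9849²·(1 − 855/9849)·37.63/855 = 3.8986399 × 10^6.
Sum = 4.2924096 × 10^6.

4.292 × 10^6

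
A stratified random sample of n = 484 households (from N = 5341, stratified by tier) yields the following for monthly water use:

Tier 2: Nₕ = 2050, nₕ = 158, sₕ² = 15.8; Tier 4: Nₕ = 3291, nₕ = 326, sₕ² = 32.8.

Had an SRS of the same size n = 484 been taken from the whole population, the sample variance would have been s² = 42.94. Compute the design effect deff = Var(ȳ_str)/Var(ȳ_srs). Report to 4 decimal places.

Var(ȳ_str) = Σ Wₕ²(1−fₕ)sₕ²/nₕ with Wₕ = Nₕ/5341:
  Tier 2: (2050/5341)²·(1−158/2050)·15.8/158 = 0.013596585
  Tier 4: (3291/5341)²·(1−326/3291)·32.8/326 = 0.03441626
  → Var(ȳ_str) = 0.048012845.
Var(ȳ_srs) = (1 − 484/5341)·42.94/484 = 0.080679315.
deff = 0.048012845 / 0.080679315 = 0.5951.

0.5951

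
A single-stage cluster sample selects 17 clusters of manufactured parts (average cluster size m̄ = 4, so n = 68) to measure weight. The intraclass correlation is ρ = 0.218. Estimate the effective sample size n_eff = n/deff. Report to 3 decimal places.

deff = 1 + (4 − 1)·0.218 = 1 + 0.654 = 1.654.
n_eff = 68 / 1.654 = 41.112.

41.112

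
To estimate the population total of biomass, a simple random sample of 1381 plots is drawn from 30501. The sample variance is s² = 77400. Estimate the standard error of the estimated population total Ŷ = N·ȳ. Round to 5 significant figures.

223110

Var(Ŷ) = N²·Var(ȳ) = N²·(1 − n/N)·s²/n.
f = 1381/30501 = 0.04527720; Var(ȳ) = 0.95472280·77400/1381 = 53.508722.
Var(Ŷ) = 30501² · 53.508722 = 4.9779753 × 10^10.
SE(Ŷ) = √(4.9779753 × 10^10) = 223110.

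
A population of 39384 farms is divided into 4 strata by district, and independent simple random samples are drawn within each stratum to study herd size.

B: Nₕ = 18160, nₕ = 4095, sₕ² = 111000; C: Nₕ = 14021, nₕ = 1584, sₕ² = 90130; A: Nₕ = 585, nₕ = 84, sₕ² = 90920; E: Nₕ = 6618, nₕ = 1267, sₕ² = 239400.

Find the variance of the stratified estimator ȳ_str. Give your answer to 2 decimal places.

15.38

Var(ȳ_str) = Σₕ Wₕ²(1 − fₕ)sₕ²/nₕ with Wₕ = Nₕ/N, N = 39384.
B: Wₕ = 0.46110095; term = 0.46110095²·(1 − 0.22549559)·111000/4095 = 4.4635973.
C: Wₕ = 0.35600752; term = 0.35600752²·(1 − 0.11297340)·90130/1584 = 6.3968943.
A: Wₕ = 0.01485375; term = 0.01485375²·(1 − 0.14358974)·90920/84 = 0.2045192.
E: Wₕ = 0.16803778; term = 0.16803778²·(1 − 0.19144757)·239400/1267 = 4.3138953.
Sum = 15.378906.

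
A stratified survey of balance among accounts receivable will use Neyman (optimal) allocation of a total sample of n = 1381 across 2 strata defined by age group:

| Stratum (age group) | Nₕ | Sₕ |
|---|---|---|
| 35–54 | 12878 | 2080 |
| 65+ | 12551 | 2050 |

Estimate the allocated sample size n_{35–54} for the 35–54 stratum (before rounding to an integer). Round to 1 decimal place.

704.4

Neyman allocation: nₕ = n·NₕSₕ / Σⱼ NⱼSⱼ.
Σ NⱼSⱼ = 12878·2080 + 12551·2050 = 5.251579 × 10^7.
n_{35–54} = 1381·12878·2080 / (5.251579 × 10^7) = 704.4.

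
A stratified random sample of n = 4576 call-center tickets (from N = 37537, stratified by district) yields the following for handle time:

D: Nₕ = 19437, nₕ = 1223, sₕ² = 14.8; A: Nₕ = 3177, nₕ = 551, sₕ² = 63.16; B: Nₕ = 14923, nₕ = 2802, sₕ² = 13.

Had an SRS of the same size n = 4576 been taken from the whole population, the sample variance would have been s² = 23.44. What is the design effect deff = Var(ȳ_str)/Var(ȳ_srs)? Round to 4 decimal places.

0.9593

Var(ȳ_str) = Σ Wₕ²(1−fₕ)sₕ²/nₕ with Wₕ = Nₕ/37537:
  D: (19437/37537)²·(1−1223/19437)·14.8/1223 = 0.0030405399
  A: (3177/37537)²·(1−551/3177)·63.16/551 = 6.7870858 × 10^-4
  B: (14923/37537)²·(1−2802/14923)·13/2802 = 5.9559452 × 10^-4
  → Var(ȳ_str) = 0.004314843.
Var(ȳ_srs) = (1 − 4576/37537)·23.44/4576 = 0.0044979271.
deff = 0.004314843 / 0.0044979271 = 0.9593.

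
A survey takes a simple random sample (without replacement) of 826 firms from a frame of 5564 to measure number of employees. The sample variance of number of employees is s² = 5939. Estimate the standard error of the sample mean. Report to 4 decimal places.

Under SRS without replacement, Var(ȳ) = (1 − f)·s²/n with f = n/N = 826/5564 = 0.14845435.
Var(ȳ) = (1 − 0.14845435)·5939/826 = 0.85154565·7.1900726 = 6.1226751.
SE(ȳ) = √(6.1226751) = 2.4744.

2.4744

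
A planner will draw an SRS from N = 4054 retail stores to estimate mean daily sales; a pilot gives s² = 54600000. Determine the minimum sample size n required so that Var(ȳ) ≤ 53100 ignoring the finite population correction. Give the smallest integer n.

Without fpc, n₀ = s²/D = 54600000/53100 = 1028.2486.
Rounding up, n = 1029.

1029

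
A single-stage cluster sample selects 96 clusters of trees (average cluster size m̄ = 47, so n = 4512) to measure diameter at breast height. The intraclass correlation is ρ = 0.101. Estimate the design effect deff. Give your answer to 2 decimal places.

5.65

deff = 1 + (47 − 1)·0.101 = 1 + 4.646 = 5.646.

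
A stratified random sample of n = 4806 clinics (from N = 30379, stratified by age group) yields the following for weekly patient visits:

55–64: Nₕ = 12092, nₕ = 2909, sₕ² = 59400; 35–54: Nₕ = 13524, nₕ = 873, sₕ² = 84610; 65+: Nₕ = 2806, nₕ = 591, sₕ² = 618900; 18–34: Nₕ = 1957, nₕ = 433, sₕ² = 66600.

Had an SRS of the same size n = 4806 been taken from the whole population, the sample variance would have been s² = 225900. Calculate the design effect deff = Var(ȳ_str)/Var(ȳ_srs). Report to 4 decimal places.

Var(ȳ_str) = Σ Wₕ²(1−fₕ)sₕ²/nₕ with Wₕ = Nₕ/30379:
  55–64: (12092/30379)²·(1−2909/12092)·59400/2909 = 2.4568492
  35–54: (13524/30379)²·(1−873/13524)·84610/873 = 17.967619
  65+: (2806/30379)²·(1−591/2806)·618900/591 = 7.0525707
  18–34: (1957/30379)²·(1−433/1957)·66600/433 = 0.49706728
  → Var(ȳ_str) = 27.974106.
Var(ȳ_srs) = (1 − 4806/30379)·225900/4806 = 39.567688.
deff = 27.974106 / 39.567688 = 0.7070.

0.7070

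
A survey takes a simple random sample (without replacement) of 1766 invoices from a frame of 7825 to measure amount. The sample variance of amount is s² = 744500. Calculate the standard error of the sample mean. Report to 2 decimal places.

Under SRS without replacement, Var(ȳ) = (1 − f)·s²/n with f = n/N = 1766/7825 = 0.22568690.
Var(ȳ) = (1 − 0.22568690)·744500/1766 = 0.77431310·421.57418 = 326.43041.
SE(ȳ) = √(326.43041) = 18.07.

18.07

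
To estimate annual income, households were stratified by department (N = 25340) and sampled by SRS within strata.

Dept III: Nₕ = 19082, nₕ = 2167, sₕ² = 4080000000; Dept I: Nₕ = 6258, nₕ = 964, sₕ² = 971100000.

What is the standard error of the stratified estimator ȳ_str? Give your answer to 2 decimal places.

Var(ȳ_str) = Σₕ Wₕ²(1 − fₕ)sₕ²/nₕ with Wₕ = Nₕ/N, N = 25340.
Dept III: Wₕ = 0.75303867; term = 0.75303867²·(1 − 0.11356252)·4080000000/2167 = 946420.03.
Dept I: Wₕ = 0.24696133; term = 0.24696133²·(1 − 0.15404283)·971100000/964 = 51974.844.
Sum = 998394.87.
SE = √(998394.87) = 999.20.

999.20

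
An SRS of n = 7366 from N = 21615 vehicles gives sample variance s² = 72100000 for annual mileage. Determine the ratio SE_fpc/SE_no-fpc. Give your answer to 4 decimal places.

0.8119

f = n/N = 7366/21615 = 0.34078186.
SE_no-fpc = √(s²/n) = 98.935414; SE_fpc = √((1−f)s²/n) = 80.327888.
Ratio = √(1−f) = 0.81192249.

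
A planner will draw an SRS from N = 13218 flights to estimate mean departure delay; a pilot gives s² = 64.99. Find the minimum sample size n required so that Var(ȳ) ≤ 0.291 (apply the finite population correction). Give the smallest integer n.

Without fpc, n₀ = s²/D = 64.99/0.291 = 223.3333.
With fpc, (1 − n/N)·s²/n ≤ D requires n ≥ n₀/(1 + n₀/N) = 223.3333/(1 + 223.3333/13218) = 219.6225.
Rounding up, n = 220.

220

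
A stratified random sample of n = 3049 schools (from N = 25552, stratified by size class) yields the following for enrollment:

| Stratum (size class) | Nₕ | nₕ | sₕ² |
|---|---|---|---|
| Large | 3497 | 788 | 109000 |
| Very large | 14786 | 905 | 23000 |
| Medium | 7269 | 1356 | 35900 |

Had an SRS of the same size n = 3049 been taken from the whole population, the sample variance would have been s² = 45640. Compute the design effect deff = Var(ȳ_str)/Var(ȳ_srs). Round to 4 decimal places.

Var(ȳ_str) = Σ Wₕ²(1−fₕ)sₕ²/nₕ with Wₕ = Nₕ/25552:
  Large: (3497/25552)²·(1−788/3497)·109000/788 = 2.0070358
  Very large: (14786/25552)²·(1−905/14786)·23000/905 = 7.9891563
  Medium: (7269/25552)²·(1−1356/7269)·35900/1356 = 1.7428801
  → Var(ȳ_str) = 11.739072.
Var(ȳ_srs) = (1 − 3049/25552)·45640/3049 = 13.182681.
deff = 11.739072 / 13.182681 = 0.8905.

0.8905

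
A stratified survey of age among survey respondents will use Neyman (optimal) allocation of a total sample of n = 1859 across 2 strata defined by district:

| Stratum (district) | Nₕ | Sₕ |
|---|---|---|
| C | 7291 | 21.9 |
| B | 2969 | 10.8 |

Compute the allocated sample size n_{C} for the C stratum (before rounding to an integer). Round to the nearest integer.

1548

Neyman allocation: nₕ = n·NₕSₕ / Σⱼ NⱼSⱼ.
Σ NⱼSⱼ = 7291·21.9 + 2969·10.8 = 191738.1.
n_{C} = 1859·7291·21.9 / 191738.1 = 1548.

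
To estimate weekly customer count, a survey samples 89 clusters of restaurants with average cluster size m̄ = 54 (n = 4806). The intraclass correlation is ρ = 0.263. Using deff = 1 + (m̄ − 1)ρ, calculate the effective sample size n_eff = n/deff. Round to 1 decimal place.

deff = 1 + (54 − 1)·0.263 = 1 + 13.939 = 14.939.
n_eff = 4806 / 14.939 = 321.7.

321.7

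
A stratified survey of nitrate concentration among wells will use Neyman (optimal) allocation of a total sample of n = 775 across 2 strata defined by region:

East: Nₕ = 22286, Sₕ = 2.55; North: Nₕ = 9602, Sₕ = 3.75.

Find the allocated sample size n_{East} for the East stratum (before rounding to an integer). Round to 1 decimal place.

Neyman allocation: nₕ = n·NₕSₕ / Σⱼ NⱼSⱼ.
Σ NⱼSⱼ = 22286·2.55 + 9602·3.75 = 92836.8.
n_{East} = 775·22286·2.55 / 92836.8 = 474.4.

474.4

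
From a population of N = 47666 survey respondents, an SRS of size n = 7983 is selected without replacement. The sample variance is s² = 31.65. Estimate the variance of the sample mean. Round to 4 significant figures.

Under SRS without replacement, Var(ȳ) = (1 − f)·s²/n with f = n/N = 7983/47666 = 0.16747787.
Var(ȳ) = (1 − 0.16747787)·31.65/7983 = 0.83252213·0.0039646749 = 0.0033006796.

0.003301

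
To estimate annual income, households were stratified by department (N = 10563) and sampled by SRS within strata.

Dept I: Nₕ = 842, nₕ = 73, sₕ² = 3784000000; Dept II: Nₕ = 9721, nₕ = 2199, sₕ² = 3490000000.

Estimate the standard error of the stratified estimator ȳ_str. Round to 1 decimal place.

Var(ȳ_str) = Σₕ Wₕ²(1 − fₕ)sₕ²/nₕ with Wₕ = Nₕ/N, N = 10563.
Dept I: Wₕ = 0.07971220; term = 0.07971220²·(1 − 0.08669834)·3784000000/73 = 300809.91.
Dept II: Wₕ = 0.92028780; term = 0.92028780²·(1 − 0.22621130)·3490000000/2199 = 1.0400876 × 10^6.
Sum = 1.3408975 × 10^6.
SE = √(1.3408975 × 10^6) = 1158.0.

1158.0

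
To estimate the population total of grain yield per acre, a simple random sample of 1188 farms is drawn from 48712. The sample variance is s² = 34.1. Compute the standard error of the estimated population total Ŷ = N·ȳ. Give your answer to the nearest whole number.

Var(Ŷ) = N²·Var(ȳ) = N²·(1 − n/N)·s²/n.
f = 1188/48712 = 0.02438824; Var(ȳ) = 0.97561176·34.1/1188 = 0.028003671.
Var(Ŷ) = 48712² · 0.028003671 = 6.6448761 × 10^7.
SE(Ŷ) = √(6.6448761 × 10^7) = 8152.

8152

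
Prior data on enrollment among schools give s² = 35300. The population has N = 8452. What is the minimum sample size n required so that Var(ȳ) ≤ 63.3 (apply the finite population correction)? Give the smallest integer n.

Without fpc, n₀ = s²/D = 35300/63.3 = 557.6619.
With fpc, (1 − n/N)·s²/n ≤ D requires n ≥ n₀/(1 + n₀/N) = 557.6619/(1 + 557.6619/8452) = 523.1449.
Rounding up, n = 524.

524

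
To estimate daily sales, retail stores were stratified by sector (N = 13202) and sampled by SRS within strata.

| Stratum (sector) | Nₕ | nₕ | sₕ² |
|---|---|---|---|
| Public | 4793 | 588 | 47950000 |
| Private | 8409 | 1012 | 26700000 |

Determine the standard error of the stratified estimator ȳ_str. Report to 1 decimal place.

137.3

Var(ȳ_str) = Σₕ Wₕ²(1 − fₕ)sₕ²/nₕ with Wₕ = Nₕ/N, N = 13202.
Public: Wₕ = 0.36305105; term = 0.36305105²·(1 − 0.12267891)·47950000/588 = 9429.8603.
Private: Wₕ = 0.63694895; term = 0.63694895²·(1 − 0.12034725)·26700000/1012 = 9415.6707.
Sum = 18845.531.
SE = √(18845.531) = 137.3.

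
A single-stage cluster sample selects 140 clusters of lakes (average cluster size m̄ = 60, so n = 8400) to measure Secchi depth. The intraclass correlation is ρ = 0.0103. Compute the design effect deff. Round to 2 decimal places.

1.61

deff = 1 + (60 − 1)·0.0103 = 1 + 0.6077 = 1.6077.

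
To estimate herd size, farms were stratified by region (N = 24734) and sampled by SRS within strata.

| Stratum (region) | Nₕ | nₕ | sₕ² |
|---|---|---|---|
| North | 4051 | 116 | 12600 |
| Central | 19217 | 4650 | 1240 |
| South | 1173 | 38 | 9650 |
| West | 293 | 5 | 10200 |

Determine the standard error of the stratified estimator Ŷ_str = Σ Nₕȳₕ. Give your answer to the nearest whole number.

48129

Var(Ŷ_str) = Σₕ Nₕ²(1 − fₕ)sₕ²/nₕ.
North: 4051²·(1 − 116/4051)·12600/116 = 1.7314882 × 10^9.
Central: 19217²·(1 − 4650/19217)·1240/4650 = 7.4649077 × 10^7.
South: 1173²·(1 − 38/1173)·9650/38 = 3.380941 × 10^8.
West: 293²·(1 − 5/293)·10200/5 = 1.7214336 × 10^8.
Sum = 2.3163747 × 10^9.
SE = √(2.3163747 × 10^9) = 48129.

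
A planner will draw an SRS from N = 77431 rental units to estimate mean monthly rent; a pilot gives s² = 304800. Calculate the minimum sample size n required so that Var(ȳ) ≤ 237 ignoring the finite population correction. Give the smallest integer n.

Without fpc, n₀ = s²/D = 304800/237 = 1286.0759.
Rounding up, n = 1287.

1287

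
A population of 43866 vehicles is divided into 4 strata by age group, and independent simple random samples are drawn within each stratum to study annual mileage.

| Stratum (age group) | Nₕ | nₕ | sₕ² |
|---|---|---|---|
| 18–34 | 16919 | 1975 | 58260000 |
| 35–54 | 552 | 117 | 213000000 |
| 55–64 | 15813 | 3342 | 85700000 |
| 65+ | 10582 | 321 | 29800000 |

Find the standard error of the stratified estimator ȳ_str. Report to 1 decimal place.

109.4

Var(ȳ_str) = Σₕ Wₕ²(1 − fₕ)sₕ²/nₕ with Wₕ = Nₕ/N, N = 43866.
18–34: Wₕ = 0.38569735; term = 0.38569735²·(1 − 0.11673267)·58260000/1975 = 3876.0455.
35–54: Wₕ = 0.01258378; term = 0.01258378²·(1 − 0.21195652)·213000000/117 = 227.17786.
55–64: Wₕ = 0.36048420; term = 0.36048420²·(1 − 0.21134510)·85700000/3342 = 2628.0514.
65+: Wₕ = 0.24123467; term = 0.24123467²·(1 − 0.03033453)·29800000/321 = 5238.5683.
Sum = 11969.843.
SE = √(11969.843) = 109.4.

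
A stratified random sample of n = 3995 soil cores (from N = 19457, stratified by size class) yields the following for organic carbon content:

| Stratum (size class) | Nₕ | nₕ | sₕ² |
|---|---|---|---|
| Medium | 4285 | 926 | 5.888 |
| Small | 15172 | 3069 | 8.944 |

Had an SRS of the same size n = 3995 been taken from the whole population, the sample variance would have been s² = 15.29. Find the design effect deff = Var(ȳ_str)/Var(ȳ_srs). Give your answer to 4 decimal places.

Var(ȳ_str) = Σ Wₕ²(1−fₕ)sₕ²/nₕ with Wₕ = Nₕ/19457:
  Medium: (4285/19457)²·(1−926/4285)·5.888/926 = 2.4174967 × 10^-4
  Small: (15172/19457)²·(1−3069/15172)·8.944/3069 = 0.0014135755
  → Var(ȳ_str) = 0.0016553252.
Var(ȳ_srs) = (1 − 3995/19457)·15.29/3995 = 0.0030414487.
deff = 0.0016553252 / 0.0030414487 = 0.5443.

0.5443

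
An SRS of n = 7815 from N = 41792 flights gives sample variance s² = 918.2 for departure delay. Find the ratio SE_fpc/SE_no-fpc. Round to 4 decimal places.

f = n/N = 7815/41792 = 0.18699751.
SE_no-fpc = √(s²/n) = 0.34277106; SE_fpc = √((1−f)s²/n) = 0.30906519.
Ratio = √(1−f) = 0.90166651.

0.9017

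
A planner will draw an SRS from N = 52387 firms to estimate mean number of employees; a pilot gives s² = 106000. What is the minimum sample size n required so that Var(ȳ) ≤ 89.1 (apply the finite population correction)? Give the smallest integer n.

Without fpc, n₀ = s²/D = 106000/89.1 = 1189.6745.
With fpc, (1 − n/N)·s²/n ≤ D requires n ≥ n₀/(1 + n₀/N) = 1189.6745/(1 + 1189.6745/52387) = 1163.2577.
Rounding up, n = 1164.

1164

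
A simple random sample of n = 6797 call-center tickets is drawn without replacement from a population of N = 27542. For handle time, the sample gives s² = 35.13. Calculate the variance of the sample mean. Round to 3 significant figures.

0.00389

Under SRS without replacement, Var(ȳ) = (1 − f)·s²/n with f = n/N = 6797/27542 = 0.24678673.
Var(ȳ) = (1 − 0.24678673)·35.13/6797 = 0.75321327·0.0051684567 = 0.0038929502.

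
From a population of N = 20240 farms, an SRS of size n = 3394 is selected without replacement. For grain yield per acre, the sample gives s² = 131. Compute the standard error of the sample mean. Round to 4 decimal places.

Under SRS without replacement, Var(ȳ) = (1 − f)·s²/n with f = n/N = 3394/20240 = 0.16768775.
Var(ȳ) = (1 − 0.16768775)·131/3394 = 0.83231225·0.038597525 = 0.032125193.
SE(ȳ) = √(0.032125193) = 0.1792.

0.1792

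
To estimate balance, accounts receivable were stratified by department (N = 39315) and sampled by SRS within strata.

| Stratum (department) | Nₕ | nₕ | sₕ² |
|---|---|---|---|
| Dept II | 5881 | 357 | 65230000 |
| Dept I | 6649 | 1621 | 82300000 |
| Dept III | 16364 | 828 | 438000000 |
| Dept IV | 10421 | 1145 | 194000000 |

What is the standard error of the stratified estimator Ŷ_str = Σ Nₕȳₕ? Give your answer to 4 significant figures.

Var(Ŷ_str) = Σₕ Nₕ²(1 − fₕ)sₕ²/nₕ.
Dept II: 5881²·(1 − 357/5881)·65230000/357 = 5.935865 × 10^12.
Dept I: 6649²·(1 − 1621/6649)·82300000/1621 = 1.6973383 × 10^12.
Dept III: 16364²·(1 − 828/16364)·438000000/828 = 1.3448457 × 10^14.
Dept IV: 10421²·(1 − 1145/10421)·194000000/1145 = 1.6378208 × 10^13.
Sum = 1.5849598 × 10^14.
SE = √(1.5849598 × 10^14) = 1.259 × 10^7.

1.259 × 10^7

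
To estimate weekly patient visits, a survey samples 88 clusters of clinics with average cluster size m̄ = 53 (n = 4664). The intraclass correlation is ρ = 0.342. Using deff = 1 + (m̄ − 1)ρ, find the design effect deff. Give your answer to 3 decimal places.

18.784

deff = 1 + (53 − 1)·0.342 = 1 + 17.784 = 18.784.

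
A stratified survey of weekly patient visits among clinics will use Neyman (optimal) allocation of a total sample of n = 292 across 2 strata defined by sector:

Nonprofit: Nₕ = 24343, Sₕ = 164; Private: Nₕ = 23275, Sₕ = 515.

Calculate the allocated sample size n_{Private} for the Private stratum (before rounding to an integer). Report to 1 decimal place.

Neyman allocation: nₕ = n·NₕSₕ / Σⱼ NⱼSⱼ.
Σ NⱼSⱼ = 24343·164 + 23275·515 = 1.5978877 × 10^7.
n_{Private} = 292·23275·515 / (1.5978877 × 10^7) = 219.0.

219.0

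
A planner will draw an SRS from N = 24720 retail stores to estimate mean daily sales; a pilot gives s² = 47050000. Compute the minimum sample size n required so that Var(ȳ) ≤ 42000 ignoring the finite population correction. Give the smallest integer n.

1121

Without fpc, n₀ = s²/D = 47050000/42000 = 1120.2381.
Rounding up, n = 1121.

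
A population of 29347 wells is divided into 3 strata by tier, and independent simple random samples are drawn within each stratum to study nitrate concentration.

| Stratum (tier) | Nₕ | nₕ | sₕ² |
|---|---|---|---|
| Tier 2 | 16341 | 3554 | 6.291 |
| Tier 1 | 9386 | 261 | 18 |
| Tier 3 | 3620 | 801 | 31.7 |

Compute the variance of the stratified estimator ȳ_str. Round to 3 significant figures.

0.00776

Var(ȳ_str) = Σₕ Wₕ²(1 − fₕ)sₕ²/nₕ with Wₕ = Nₕ/N, N = 29347.
Tier 2: Wₕ = 0.55682012; term = 0.55682012²·(1 − 0.21748975)·6.291/3554 = 4.2945942 × 10^-4.
Tier 1: Wₕ = 0.31982826; term = 0.31982826²·(1 − 0.02780737)·18/261 = 0.006858324.
Tier 3: Wₕ = 0.12335162; term = 0.12335162²·(1 − 0.22127072)·31.7/801 = 4.6892455 × 10^-4.
Sum = 0.007756708.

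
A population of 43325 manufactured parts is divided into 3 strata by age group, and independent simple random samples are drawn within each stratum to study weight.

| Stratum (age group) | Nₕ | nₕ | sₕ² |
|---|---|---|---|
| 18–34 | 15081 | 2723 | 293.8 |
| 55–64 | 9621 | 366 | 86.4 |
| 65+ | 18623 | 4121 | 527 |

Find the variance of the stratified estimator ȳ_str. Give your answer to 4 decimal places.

Var(ȳ_str) = Σₕ Wₕ²(1 − fₕ)sₕ²/nₕ with Wₕ = Nₕ/N, N = 43325.
18–34: Wₕ = 0.34809002; term = 0.34809002²·(1 − 0.18055832)·293.8/2723 = 0.010712858.
55–64: Wₕ = 0.22206578; term = 0.22206578²·(1 − 0.03804178)·86.4/366 = 0.011198301.
65+: Wₕ = 0.42984420; term = 0.42984420²·(1 − 0.22128551)·527/4121 = 0.018399601.
Sum = 0.04031076.

0.0403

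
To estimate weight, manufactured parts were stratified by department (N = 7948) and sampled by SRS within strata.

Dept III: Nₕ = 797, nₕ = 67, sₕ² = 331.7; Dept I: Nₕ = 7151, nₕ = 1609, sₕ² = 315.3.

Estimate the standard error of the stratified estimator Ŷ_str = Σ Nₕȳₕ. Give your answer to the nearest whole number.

Var(Ŷ_str) = Σₕ Nₕ²(1 − fₕ)sₕ²/nₕ.
Dept III: 797²·(1 − 67/797)·331.7/67 = 2.8803937 × 10^6.
Dept I: 7151²·(1 − 1609/7151)·315.3/1609 = 7.7660687 × 10^6.
Sum = 1.0646462 × 10^7.
SE = √(1.0646462 × 10^7) = 3263.

3263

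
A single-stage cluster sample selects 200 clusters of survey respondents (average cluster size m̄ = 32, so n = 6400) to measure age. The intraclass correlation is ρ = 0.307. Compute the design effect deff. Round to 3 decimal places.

deff = 1 + (32 − 1)·0.307 = 1 + 9.517 = 10.517.

10.517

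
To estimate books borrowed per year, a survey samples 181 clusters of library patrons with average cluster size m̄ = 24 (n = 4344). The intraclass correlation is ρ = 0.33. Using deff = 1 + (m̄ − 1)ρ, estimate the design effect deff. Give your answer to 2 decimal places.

deff = 1 + (24 − 1)·0.33 = 1 + 7.59 = 8.59.

8.59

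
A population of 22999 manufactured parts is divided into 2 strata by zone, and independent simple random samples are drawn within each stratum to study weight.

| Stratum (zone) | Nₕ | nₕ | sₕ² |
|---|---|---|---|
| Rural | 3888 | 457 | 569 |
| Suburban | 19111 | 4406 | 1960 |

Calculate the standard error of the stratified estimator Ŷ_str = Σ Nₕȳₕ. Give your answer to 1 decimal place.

Var(Ŷ_str) = Σₕ Nₕ²(1 − fₕ)sₕ²/nₕ.
Rural: 3888²·(1 − 457/3888)·569/457 = 1.6608983 × 10^7.
Suburban: 19111²·(1 − 4406/19111)·1960/4406 = 1.2501439 × 10^8.
Sum = 1.4162337 × 10^8.
SE = √(1.4162337 × 10^8) = 11900.6.

11900.6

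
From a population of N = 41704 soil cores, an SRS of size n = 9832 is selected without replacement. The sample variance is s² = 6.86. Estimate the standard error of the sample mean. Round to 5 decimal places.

Under SRS without replacement, Var(ȳ) = (1 − f)·s²/n with f = n/N = 9832/41704 = 0.23575676.
Var(ȳ) = (1 − 0.23575676)·6.86/9832 = 0.76424324·6.9772172 × 10^-4 = 5.3322911 × 10^-4.
SE(ȳ) = √(5.3322911 × 10^-4) = 0.02309.

0.02309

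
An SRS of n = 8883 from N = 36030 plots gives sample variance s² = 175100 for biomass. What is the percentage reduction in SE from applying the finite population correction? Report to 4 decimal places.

f = n/N = 8883/36030 = 0.24654455.
SE_no-fpc = √(s²/n) = 4.4397983; SE_fpc = √((1−f)s²/n) = 3.8538254.
Ratio = √(1−f) = 0.86801812. Reduction = 100·(1 − 0.86801812) = 13.1982%.

13.1982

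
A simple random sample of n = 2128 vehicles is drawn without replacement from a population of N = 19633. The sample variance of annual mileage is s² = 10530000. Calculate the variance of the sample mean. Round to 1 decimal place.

4412.0

Under SRS without replacement, Var(ȳ) = (1 − f)·s²/n with f = n/N = 2128/19633 = 0.10838894.
Var(ȳ) = (1 − 0.10838894)·10530000/2128 = 0.89161106·4948.3083 = 4411.9664.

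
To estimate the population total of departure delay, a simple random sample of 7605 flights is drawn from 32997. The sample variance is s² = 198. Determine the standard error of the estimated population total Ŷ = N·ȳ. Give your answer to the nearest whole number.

Var(Ŷ) = N²·Var(ȳ) = N²·(1 − n/N)·s²/n.
f = 7605/32997 = 0.23047550; Var(ȳ) = 0.76952450·198/7605 = 0.020034957.
Var(Ŷ) = 32997² · 0.020034957 = 2.1814101 × 10^7.
SE(Ŷ) = √(2.1814101 × 10^7) = 4671.

4671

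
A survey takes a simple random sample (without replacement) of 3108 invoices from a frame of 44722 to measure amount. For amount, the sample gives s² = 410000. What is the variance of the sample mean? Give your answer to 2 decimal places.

122.75

Under SRS without replacement, Var(ȳ) = (1 − f)·s²/n with f = n/N = 3108/44722 = 0.06949600.
Var(ȳ) = (1 − 0.06949600)·410000/3108 = 0.93050400·131.91763 = 122.74988.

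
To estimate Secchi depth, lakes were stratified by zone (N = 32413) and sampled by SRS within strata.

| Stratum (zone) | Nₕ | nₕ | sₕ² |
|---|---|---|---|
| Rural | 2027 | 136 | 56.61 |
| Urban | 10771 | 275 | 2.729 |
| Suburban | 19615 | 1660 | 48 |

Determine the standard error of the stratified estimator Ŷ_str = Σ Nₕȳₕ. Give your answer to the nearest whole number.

3592

Var(Ŷ_str) = Σₕ Nₕ²(1 − fₕ)sₕ²/nₕ.
Rural: 2027²·(1 − 136/2027)·56.61/136 = 1.59551 × 10^6.
Urban: 10771²·(1 − 275/10771)·2.729/275 = 1.1218911 × 10^6.
Suburban: 19615²·(1 − 1660/19615)·48/1660 = 1.018373 × 10^7.
Sum = 1.2901131 × 10^7.
SE = √(1.2901131 × 10^7) = 3592.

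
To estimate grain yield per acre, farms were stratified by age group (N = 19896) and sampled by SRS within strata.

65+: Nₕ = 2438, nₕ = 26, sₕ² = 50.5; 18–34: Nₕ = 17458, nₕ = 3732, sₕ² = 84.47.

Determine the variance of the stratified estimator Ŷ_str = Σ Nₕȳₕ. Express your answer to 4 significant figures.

1.685 × 10^7

Var(Ŷ_str) = Σₕ Nₕ²(1 − fₕ)sₕ²/nₕ.
65+: 2438²·(1 − 26/2438)·50.5/26 = 1.1421655 × 10^7.
18–34: 17458²·(1 − 3732/17458)·84.47/3732 = 5.423746 × 10^6.
Sum = 1.6845401 × 10^7.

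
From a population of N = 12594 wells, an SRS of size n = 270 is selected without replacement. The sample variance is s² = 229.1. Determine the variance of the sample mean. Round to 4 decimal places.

Under SRS without replacement, Var(ȳ) = (1 − f)·s²/n with f = n/N = 270/12594 = 0.02143878.
Var(ȳ) = (1 − 0.02143878)·229.1/270 = 0.97856122·0.84851852 = 0.83032732.

0.8303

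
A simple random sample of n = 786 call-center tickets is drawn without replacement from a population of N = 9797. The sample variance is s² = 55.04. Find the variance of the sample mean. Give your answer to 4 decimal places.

0.0644

Under SRS without replacement, Var(ȳ) = (1 − f)·s²/n with f = n/N = 786/9797 = 0.08022864.
Var(ȳ) = (1 − 0.08022864)·55.04/786 = 0.91977136·0.070025445 = 0.064407399.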